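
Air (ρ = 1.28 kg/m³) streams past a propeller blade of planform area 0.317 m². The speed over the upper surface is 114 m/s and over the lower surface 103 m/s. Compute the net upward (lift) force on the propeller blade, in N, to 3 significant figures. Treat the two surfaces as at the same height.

F ≈ 484 N

With equal heights on the two surfaces, Bernoulli gives P_lower − P_upper = ½ρ(v_upper² − v_lower²).
ΔP = ½·1.28·(114² − 103²) = 1530 Pa.
Lift = ΔP · A = 1530 × 0.317 = 484 N.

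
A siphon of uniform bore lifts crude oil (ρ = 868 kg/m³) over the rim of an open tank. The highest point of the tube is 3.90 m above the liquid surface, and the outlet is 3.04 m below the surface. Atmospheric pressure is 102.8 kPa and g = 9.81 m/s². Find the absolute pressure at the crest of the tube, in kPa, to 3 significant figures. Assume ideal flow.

From the surface to the outlet (both open to atmosphere, surface at rest): v = √(2g·h_out) = √(2·9.81·3.04) = 7.72 m/s.
Continuity keeps v the same throughout the tube; from surface to crest, P_atm + 0 = P_top + ½ρv² + ρg·h_top.
P_top = 102800 − ½·868·7.72² − 868·9.81·3.90 = 43700 Pa.

P_top ≈ 43.7 kPa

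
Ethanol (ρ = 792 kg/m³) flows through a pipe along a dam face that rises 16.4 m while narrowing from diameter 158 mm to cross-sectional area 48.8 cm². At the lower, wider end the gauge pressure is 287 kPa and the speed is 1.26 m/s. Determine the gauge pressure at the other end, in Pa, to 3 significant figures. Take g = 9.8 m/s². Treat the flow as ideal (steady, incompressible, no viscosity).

Continuity gives A₁v₁ = A₂v₂, so v₂ = (196 cm²)/(48.8 cm²) × 1.26 m/s = 5.06 m/s.
Energy conservation along the streamline gives P₂ = P₁ − ½ρ(v₂² − v₁²) − ρg(h₂ − h₁).
P₂ = 287000 + ½·792·(1.26² − 5.06²) − 792·9.8·(+16.4) = 287000 + (-9520) − (127000) = 150000 Pa.

P₂ ≈ 150000 Pa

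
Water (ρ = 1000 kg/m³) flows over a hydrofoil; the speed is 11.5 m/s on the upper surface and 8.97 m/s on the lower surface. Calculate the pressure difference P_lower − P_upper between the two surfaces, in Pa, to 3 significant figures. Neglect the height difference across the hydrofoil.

25900 Pa

Bernoulli (same height): P_lower − P_upper = ½ρ(v_upper² − v_lower²).
ΔP = ½·1000·(11.5² − 8.97²) = 25900 Pa.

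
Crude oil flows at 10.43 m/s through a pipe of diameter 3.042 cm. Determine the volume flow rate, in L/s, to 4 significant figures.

Q = 7.580 L/s

Q = A·v = 0.0007268 m² × 10.43 m/s = 0.007580 m³/s.
Converting: 0.007580 m³/s × 1000 = 7.580 L/s.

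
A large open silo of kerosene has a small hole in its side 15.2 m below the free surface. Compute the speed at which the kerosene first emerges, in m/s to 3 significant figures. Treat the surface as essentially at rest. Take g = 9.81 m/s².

v ≈ 17.3 m/s

Torricelli's result v = √(2gh) gives v = √(2·9.81·15.2) = 17.3 m/s.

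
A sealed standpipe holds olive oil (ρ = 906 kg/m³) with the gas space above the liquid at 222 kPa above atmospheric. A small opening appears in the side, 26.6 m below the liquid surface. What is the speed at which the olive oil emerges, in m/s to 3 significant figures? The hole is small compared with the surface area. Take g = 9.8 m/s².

v ≈ 31.8 m/s

Take point 1 at the surface (v₁ ≈ 0) and point 2 at the hole (at atmospheric pressure). Bernoulli: P₁ + ρg h = P_atm + ½ρv₂².
With P₁ − P_atm = 222000 Pa, v₂ = √(2gh + 2ΔP/ρ) = √(2·9.8·26.6 + 2·222000/906) = 31.8 m/s.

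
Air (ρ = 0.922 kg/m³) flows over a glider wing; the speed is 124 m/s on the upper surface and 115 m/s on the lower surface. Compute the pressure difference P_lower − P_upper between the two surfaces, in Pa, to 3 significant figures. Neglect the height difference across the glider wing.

ΔP = 992 Pa

The pressure is lower where the speed is higher: ΔP = ½ρ(v_up² − v_low²).
ΔP = ½·0.922·(124² − 115²) = 992 Pa.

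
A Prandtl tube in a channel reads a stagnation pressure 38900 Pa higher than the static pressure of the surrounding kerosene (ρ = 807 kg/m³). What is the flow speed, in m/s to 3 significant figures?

At the stagnation point the flow is brought to rest, so Bernoulli gives P_stag − P_static = ½ρv².
v = √(2ΔP/ρ) = √(2·38900/807) = 9.82 m/s.

v ≈ 9.82 m/s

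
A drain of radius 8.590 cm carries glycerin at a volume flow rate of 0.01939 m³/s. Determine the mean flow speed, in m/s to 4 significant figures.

v = 0.8365 m/s

Q = 0.01939 m³/s = 0.01939 m³/s.
v = Q/A = 0.01939 / 0.02318 = 0.8365 m/s.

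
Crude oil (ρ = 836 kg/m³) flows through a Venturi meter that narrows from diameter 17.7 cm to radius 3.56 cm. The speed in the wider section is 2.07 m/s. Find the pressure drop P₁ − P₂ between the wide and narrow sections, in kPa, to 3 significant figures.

66.6 kPa

The volume flow rate is constant, so v₂ = (A₁/A₂)v₁ = (246/39.8)·2.07 = 12.8 m/s.
Along the horizontal streamline, P + ½ρv² is constant.
P₁ − P₂ = ½·836·(12.8² − 2.07²) = ½·836·159 = 66600 Pa.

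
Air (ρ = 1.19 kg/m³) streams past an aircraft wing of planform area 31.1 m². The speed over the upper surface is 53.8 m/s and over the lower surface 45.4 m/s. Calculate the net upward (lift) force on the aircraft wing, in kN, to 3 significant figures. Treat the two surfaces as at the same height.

The faster flow above has the lower pressure; Bernoulli (same height) gives ΔP = ½ρ(v_up² − v_low²).
ΔP = ½·1.19·(53.8² − 45.4²) = 496 Pa.
Lift = ΔP · A = 496 × 31.1 = 15400 N.

15.4 kN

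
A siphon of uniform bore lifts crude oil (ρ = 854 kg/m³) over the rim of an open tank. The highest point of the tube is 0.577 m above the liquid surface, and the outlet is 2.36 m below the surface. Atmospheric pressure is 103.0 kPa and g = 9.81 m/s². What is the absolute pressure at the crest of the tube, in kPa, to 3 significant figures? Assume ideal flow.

The outlet speed comes from Torricelli: v = √(2g·2.36) = 6.80 m/s.
The bore is uniform, so the speed at the crest is the same v. Bernoulli surface→crest: P_atm = P_top + ½ρv² + ρg·h_top.
P_top = 103000 − ½·854·6.80² − 854·9.81·0.577 = 78400 Pa.

78.4 kPa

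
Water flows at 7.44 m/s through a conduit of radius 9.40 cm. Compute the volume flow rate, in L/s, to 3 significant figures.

Q = A·v = 0.0278 m² × 7.44 m/s = 0.207 m³/s.
Converting: 0.207 m³/s × 1000 = 207 L/s.

Q = 207 L/s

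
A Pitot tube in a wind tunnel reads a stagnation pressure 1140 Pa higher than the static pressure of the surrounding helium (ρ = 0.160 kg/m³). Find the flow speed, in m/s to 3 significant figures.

v ≈ 119 m/s

The dynamic pressure equals the rise in static pressure at the stagnation point: ΔP = ½ρv².
v = √(2ΔP/ρ) = √(2·1140/0.160) = 119 m/s.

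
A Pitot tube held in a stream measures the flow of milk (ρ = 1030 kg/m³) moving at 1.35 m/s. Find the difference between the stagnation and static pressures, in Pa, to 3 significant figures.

The dynamic pressure equals the rise in static pressure at the stagnation point: ΔP = ½ρv².
ΔP = ½·1030·1.35² = 939 Pa.

ΔP ≈ 939 Pa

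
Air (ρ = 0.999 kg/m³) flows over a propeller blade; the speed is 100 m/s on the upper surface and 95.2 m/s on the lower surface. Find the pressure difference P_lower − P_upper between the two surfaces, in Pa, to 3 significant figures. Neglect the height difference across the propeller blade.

Bernoulli (same height): P_lower − P_upper = ½ρ(v_upper² − v_lower²).
ΔP = ½·0.999·(100² − 95.2²) = 468 Pa.

ΔP = 468 Pa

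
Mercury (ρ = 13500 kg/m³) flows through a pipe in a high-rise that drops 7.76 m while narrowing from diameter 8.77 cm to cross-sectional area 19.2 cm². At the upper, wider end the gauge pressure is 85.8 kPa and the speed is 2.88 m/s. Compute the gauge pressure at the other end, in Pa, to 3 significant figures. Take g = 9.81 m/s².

Mass conservation (A₁v₁ = A₂v₂) gives v₂ = 2.88 × 60.4/19.2 = 9.06 m/s.
Applying Bernoulli between the two ends and solving for P₂: P₂ = P₁ + ½ρ(v₁² − v₂²) − ρgΔh.
P₂ = 85800 + ½·13500·(2.88² − 9.06²) − 13500·9.81·(−7.76) = 85800 + (-498000) − (-1030000) = 615000 Pa.

615000 Pa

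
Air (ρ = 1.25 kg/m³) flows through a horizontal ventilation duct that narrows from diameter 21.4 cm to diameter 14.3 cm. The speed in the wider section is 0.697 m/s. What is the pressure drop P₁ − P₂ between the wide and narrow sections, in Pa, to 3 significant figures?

ΔP ≈ 1.22 Pa

Mass conservation (A₁v₁ = A₂v₂) gives v₂ = 0.697 × 360/161 = 1.56 m/s.
Bernoulli (h₁ = h₂): P₁ − P₂ = ½ρ(v₂² − v₁²).
P₁ − P₂ = ½·1.25·(1.56² − 0.697²) = ½·1.25·1.95 = 1.22 Pa.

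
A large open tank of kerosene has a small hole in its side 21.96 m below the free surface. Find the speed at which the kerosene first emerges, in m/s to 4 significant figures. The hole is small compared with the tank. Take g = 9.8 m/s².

Torricelli's result v = √(2gh) gives v = √(2·9.8·21.96) = 20.75 m/s.

20.75 m/s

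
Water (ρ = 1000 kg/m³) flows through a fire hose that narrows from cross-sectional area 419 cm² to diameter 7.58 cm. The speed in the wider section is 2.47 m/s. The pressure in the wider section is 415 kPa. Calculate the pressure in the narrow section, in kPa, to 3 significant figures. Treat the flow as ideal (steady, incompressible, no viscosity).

P₂ ≈ 155 kPa

Mass conservation (A₁v₁ = A₂v₂) gives v₂ = 2.47 × 419/45.1 = 22.9 m/s.
Along the horizontal streamline, P + ½ρv² is constant.
P₂ = P₁ − ½ρ(v₂² − v₁²) = 415000 − ½·1000·(22.9² − 2.47²) = 415000 − 260000 = 155000 Pa.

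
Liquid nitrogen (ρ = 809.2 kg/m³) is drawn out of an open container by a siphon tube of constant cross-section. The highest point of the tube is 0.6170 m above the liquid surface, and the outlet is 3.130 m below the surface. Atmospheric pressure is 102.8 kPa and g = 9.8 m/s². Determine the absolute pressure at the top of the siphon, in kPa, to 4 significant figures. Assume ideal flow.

P_top = 73.09 kPa

The outlet speed comes from Torricelli: v = √(2g·3.130) = 7.832 m/s.
Continuity keeps v the same throughout the tube; from surface to crest, P_atm + 0 = P_top + ½ρv² + ρg·h_top.
P_top = 102800 − ½·809.2·7.832² − 809.2·9.8·0.6170 = 73090 Pa.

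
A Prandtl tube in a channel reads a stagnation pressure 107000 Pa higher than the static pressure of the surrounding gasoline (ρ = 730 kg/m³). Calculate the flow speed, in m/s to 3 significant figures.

The dynamic pressure equals the rise in static pressure at the stagnation point: ΔP = ½ρv².
v = √(2ΔP/ρ) = √(2·107000/730) = 17.1 m/s.

v = 17.1 m/s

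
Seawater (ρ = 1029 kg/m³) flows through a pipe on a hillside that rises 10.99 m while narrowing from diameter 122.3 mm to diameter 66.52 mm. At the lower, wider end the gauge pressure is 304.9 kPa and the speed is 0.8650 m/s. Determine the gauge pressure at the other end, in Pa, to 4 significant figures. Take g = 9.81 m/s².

By continuity, v₂ = v₁·A₁/A₂ = 0.8650·(117.5/34.75) = 2.924 m/s.
Energy conservation along the streamline gives P₂ = P₁ − ½ρ(v₂² − v₁²) − ρg(h₂ − h₁).
P₂ = 304900 + ½·1029·(0.8650² − 2.924²) − 1029·9.81·(+10.99) = 304900 + (-4014) − (110900) = 189900 Pa.

P₂ = 189900 Pa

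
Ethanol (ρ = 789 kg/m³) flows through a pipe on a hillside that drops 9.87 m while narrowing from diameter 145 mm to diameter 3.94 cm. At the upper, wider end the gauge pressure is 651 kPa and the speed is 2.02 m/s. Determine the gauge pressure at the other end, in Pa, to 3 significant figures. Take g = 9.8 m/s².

434000 Pa

The volume flow rate is constant, so v₂ = (A₁/A₂)v₁ = (165/12.2)·2.02 = 27.4 m/s.
Applying Bernoulli between the two ends and solving for P₂: P₂ = P₁ + ½ρ(v₁² − v₂²) − ρgΔh.
P₂ = 651000 + ½·789·(2.02² − 27.4²) − 789·9.8·(−9.87) = 651000 + (-294000) − (-76300) = 434000 Pa.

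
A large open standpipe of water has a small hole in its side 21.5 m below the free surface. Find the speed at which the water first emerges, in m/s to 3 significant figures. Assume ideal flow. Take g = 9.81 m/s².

v ≈ 20.5 m/s

Bernoulli from surface to hole (P equal, v_surface ≈ 0): v = √(2gh) = √(2×9.81×21.5) = 20.5 m/s.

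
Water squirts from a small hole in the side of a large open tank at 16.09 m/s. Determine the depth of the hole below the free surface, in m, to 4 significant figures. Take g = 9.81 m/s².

Inverting v = √(2gh) gives h = v² / 2g.
h = 16.09²/(2·9.81) = 258.9/19.62 = 13.20 m.

h ≈ 13.20 m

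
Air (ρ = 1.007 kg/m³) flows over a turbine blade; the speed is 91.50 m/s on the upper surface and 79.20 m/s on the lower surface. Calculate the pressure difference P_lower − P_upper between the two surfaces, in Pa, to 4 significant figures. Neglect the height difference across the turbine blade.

Bernoulli (same height): P_lower − P_upper = ½ρ(v_upper² − v_lower²).
ΔP = ½·1.007·(91.50² − 79.20²) = 1057 Pa.

ΔP = 1057 Pa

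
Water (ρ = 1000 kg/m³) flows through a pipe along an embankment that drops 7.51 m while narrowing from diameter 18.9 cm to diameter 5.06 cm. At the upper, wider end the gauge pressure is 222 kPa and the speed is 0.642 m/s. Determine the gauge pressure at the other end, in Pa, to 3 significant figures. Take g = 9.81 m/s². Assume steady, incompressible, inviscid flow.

P₂ ≈ 256000 Pa

Mass conservation (A₁v₁ = A₂v₂) gives v₂ = 0.642 × 281/20.1 = 8.96 m/s.
Bernoulli: P₁ + ½ρv₁² + ρg h₁ = P₂ + ½ρv₂² + ρg h₂, so P₂ = P₁ + ½ρ(v₁² − v₂²) − ρg(h₂ − h₁).
P₂ = 222000 + ½·1000·(0.642² − 8.96²) − 1000·9.81·(−7.51) = 222000 + (-39900) − (-73700) = 256000 Pa.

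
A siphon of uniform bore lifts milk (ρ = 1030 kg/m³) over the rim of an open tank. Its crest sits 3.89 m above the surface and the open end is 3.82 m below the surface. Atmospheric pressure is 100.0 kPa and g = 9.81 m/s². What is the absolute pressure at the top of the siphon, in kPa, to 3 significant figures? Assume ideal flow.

Bernoulli surface→outlet gives ½v² = g·h_out, so v = √(2·9.81·3.82) = 8.66 m/s.
The bore is uniform, so the speed at the crest is the same v. Bernoulli surface→crest: P_atm = P_top + ½ρv² + ρg·h_top.
P_top = 100000 − ½·1030·8.66² − 1030·9.81·3.89 = 22100 Pa.

P_top ≈ 22.1 kPa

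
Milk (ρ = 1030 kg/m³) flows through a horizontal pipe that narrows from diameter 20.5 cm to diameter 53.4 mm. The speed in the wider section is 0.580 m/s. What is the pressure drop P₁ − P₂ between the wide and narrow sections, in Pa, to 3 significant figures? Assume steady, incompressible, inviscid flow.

By continuity, v₂ = v₁·A₁/A₂ = 0.580·(330/22.4) = 8.55 m/s.
The pipe is horizontal, so Bernoulli reduces to P₁ + ½ρv₁² = P₂ + ½ρv₂².
P₁ − P₂ = ½·1030·(8.55² − 0.580²) = ½·1030·72.7 = 37500 Pa.

ΔP ≈ 37500 Pa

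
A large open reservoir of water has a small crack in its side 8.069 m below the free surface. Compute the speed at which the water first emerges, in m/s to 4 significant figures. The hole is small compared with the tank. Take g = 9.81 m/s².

v ≈ 12.58 m/s

Bernoulli from surface to hole (P equal, v_surface ≈ 0): v = √(2gh) = √(2×9.81×8.069) = 12.58 m/s.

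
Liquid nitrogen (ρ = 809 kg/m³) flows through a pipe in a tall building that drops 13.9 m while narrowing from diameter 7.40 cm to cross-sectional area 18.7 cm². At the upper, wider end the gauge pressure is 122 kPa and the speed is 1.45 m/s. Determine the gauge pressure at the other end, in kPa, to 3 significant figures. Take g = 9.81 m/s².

229 kPa

Mass conservation (A₁v₁ = A₂v₂) gives v₂ = 1.45 × 43.0/18.7 = 3.33 m/s.
Applying Bernoulli between the two ends and solving for P₂: P₂ = P₁ + ½ρ(v₁² − v₂²) − ρgΔh.
P₂ = 122000 + ½·809·(1.45² − 3.33²) − 809·9.81·(−13.9) = 122000 + (-3650) − (-110000) = 229000 Pa.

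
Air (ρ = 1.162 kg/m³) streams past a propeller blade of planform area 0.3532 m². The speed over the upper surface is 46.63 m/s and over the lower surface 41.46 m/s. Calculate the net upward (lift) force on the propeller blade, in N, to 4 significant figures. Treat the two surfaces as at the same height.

From P + ½ρv² = const at equal height, P_low − P_up = ½ρ(v_up² − v_low²).
ΔP = ½·1.162·(46.63² − 41.46²) = 264.6 Pa.
Lift = ΔP · A = 264.6 × 0.3532 = 93.46 N.

F ≈ 93.46 N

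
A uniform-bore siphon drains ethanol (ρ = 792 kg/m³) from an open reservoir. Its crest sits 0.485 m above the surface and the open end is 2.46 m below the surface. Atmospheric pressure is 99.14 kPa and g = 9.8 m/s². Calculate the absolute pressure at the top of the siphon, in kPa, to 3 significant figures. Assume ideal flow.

From the surface to the outlet (both open to atmosphere, surface at rest): v = √(2g·h_out) = √(2·9.8·2.46) = 6.94 m/s.
Continuity keeps v the same throughout the tube; from surface to crest, P_atm + 0 = P_top + ½ρv² + ρg·h_top.
P_top = 99140 − ½·792·6.94² − 792·9.8·0.485 = 76300 Pa.

P_top = 76.3 kPa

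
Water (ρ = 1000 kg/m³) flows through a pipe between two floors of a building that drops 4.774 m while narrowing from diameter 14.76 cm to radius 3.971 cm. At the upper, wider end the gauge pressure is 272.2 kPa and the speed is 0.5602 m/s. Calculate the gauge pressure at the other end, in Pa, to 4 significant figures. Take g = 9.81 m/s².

P₂ = 317300 Pa

The volume flow rate is constant, so v₂ = (A₁/A₂)v₁ = (171.1/49.54)·0.5602 = 1.935 m/s.
Applying Bernoulli between the two ends and solving for P₂: P₂ = P₁ + ½ρ(v₁² − v₂²) − ρgΔh.
P₂ = 272200 + ½·1000·(0.5602² − 1.935²) − 1000·9.81·(−4.774) = 272200 + (-1715) − (-46830) = 317300 Pa.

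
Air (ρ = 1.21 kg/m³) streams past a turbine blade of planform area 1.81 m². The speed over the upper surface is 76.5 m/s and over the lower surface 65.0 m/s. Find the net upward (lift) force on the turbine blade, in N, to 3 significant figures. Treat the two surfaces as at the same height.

1780 N

With equal heights on the two surfaces, Bernoulli gives P_lower − P_upper = ½ρ(v_upper² − v_lower²).
ΔP = ½·1.21·(76.5² − 65.0²) = 984 Pa.
Lift = ΔP · A = 984 × 1.81 = 1780 N.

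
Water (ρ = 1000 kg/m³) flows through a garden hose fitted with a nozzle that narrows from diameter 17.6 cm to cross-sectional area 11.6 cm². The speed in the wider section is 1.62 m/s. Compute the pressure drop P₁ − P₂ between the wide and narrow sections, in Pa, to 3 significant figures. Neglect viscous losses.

576000 Pa

Mass conservation (A₁v₁ = A₂v₂) gives v₂ = 1.62 × 243/11.6 = 34.0 m/s.
Along the horizontal streamline, P + ½ρv² is constant.
P₁ − P₂ = ½·1000·(34.0² − 1.62²) = ½·1000·1150 = 576000 Pa.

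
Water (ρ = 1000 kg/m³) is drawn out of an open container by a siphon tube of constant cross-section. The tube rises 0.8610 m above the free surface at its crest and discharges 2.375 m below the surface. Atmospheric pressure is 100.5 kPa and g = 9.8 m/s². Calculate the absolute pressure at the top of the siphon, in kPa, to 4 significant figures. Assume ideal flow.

P_top = 68.79 kPa

Bernoulli surface→outlet gives ½v² = g·h_out, so v = √(2·9.8·2.375) = 6.823 m/s.
The bore is uniform, so the speed at the crest is the same v. Bernoulli surface→crest: P_atm = P_top + ½ρv² + ρg·h_top.
P_top = 100500 − ½·1000·6.823² − 1000·9.8·0.8610 = 68790 Pa.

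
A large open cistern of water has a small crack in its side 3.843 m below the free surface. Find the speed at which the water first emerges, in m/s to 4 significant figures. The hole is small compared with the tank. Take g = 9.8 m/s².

v ≈ 8.679 m/s

With the surface at rest and both surface and jet at atmospheric pressure, Bernoulli gives ρg h = ½ρv², so v = √(2gh) = √(2·9.8·3.843) = 8.679 m/s.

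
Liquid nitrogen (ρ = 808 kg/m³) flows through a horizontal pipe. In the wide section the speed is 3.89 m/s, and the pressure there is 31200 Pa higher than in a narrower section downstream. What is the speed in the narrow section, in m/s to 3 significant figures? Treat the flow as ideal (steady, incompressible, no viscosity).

v₂ ≈ 9.61 m/s

With h₁ = h₂, rearranging Bernoulli gives v₂ = √(v₁² + 2ΔP/ρ).
v₂ = √(3.89² + 2·31200/808) = √(15.1 + 77.2) = 9.61 m/s.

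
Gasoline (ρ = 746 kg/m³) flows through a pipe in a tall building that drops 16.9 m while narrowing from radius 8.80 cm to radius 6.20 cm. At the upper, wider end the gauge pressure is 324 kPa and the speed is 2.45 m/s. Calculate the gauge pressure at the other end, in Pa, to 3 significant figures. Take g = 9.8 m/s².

The volume flow rate is constant, so v₂ = (A₁/A₂)v₁ = (243/121)·2.45 = 4.94 m/s.
Applying Bernoulli between the two ends and solving for P₂: P₂ = P₁ + ½ρ(v₁² − v₂²) − ρgΔh.
P₂ = 324000 + ½·746·(2.45² − 4.94²) − 746·9.8·(−16.9) = 324000 + (-6850) − (-124000) = 441000 Pa.

P₂ = 441000 Pa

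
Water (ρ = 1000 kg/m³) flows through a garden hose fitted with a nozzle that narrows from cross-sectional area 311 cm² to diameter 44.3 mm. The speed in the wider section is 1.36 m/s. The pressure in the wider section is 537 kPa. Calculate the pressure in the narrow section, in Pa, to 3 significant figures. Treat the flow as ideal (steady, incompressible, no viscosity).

P₂ ≈ 161000 Pa

Mass conservation (A₁v₁ = A₂v₂) gives v₂ = 1.36 × 311/15.4 = 27.4 m/s.
With no height change, Bernoulli's equation is P₁ + ½ρv₁² = P₂ + ½ρv₂².
P₂ = P₁ − ½ρ(v₂² − v₁²) = 537000 − ½·1000·(27.4² − 1.36²) = 537000 − 376000 = 161000 Pa.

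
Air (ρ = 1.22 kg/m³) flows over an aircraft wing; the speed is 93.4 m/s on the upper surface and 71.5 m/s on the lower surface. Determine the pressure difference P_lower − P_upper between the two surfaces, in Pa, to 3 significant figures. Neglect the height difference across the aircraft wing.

2200 Pa

The pressure is lower where the speed is higher: ΔP = ½ρ(v_up² − v_low²).
ΔP = ½·1.22·(93.4² − 71.5²) = 2200 Pa.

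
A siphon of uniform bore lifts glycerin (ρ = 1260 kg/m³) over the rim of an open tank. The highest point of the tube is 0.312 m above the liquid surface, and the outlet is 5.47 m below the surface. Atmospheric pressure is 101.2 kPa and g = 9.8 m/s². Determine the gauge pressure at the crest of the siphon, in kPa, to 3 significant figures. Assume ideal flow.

The outlet speed comes from Torricelli: v = √(2g·5.47) = 10.4 m/s.
With constant cross-section the crest speed equals v; applying Bernoulli from the surface up to the crest, P_top = P_atm − ½ρv² − ρg·h_top.
P_top = 101200 − ½·1260·10.4² − 1260·9.8·0.312 = 29800 Pa. So P_gauge = P_top − P_atm = -71400 Pa.

P_gauge ≈ -71.4 kPa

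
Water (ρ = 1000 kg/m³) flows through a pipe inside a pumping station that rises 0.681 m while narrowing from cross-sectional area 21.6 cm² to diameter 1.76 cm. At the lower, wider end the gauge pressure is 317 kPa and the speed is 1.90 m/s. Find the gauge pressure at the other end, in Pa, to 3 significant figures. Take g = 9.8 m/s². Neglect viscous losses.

P₂ ≈ 170000 Pa

The volume flow rate is constant, so v₂ = (A₁/A₂)v₁ = (21.6/2.43)·1.90 = 16.9 m/s.
Energy conservation along the streamline gives P₂ = P₁ − ½ρ(v₂² − v₁²) − ρg(h₂ − h₁).
P₂ = 317000 + ½·1000·(1.90² − 16.9²) − 1000·9.8·(+0.681) = 317000 + (-140000) − (6670) = 170000 Pa.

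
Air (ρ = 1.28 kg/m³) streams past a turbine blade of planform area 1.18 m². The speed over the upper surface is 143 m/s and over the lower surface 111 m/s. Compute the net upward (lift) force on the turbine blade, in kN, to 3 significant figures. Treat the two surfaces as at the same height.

F ≈ 6.14 kN

From P + ½ρv² = const at equal height, P_low − P_up = ½ρ(v_up² − v_low²).
ΔP = ½·1.28·(143² − 111²) = 5200 Pa.
Lift = ΔP · A = 5200 × 1.18 = 6140 N.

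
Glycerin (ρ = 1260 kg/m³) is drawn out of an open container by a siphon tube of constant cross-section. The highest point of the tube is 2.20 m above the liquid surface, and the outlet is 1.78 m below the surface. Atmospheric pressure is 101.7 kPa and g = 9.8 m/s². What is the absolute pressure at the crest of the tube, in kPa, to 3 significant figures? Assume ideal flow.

52.6 kPa

From the surface to the outlet (both open to atmosphere, surface at rest): v = √(2g·h_out) = √(2·9.8·1.78) = 5.91 m/s.
With constant cross-section the crest speed equals v; applying Bernoulli from the surface up to the crest, P_top = P_atm − ½ρv² − ρg·h_top.
P_top = 101700 − ½·1260·5.91² − 1260·9.8·2.20 = 52600 Pa.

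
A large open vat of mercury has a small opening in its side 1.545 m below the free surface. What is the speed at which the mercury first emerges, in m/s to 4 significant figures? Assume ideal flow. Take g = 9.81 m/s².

5.506 m/s

Bernoulli from surface to hole (P equal, v_surface ≈ 0): v = √(2gh) = √(2×9.81×1.545) = 5.506 m/s.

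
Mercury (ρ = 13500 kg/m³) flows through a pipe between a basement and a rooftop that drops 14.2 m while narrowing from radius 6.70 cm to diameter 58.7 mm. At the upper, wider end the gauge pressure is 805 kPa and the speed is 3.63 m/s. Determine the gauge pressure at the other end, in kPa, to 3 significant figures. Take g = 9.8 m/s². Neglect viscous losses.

357 kPa

Mass conservation (A₁v₁ = A₂v₂) gives v₂ = 3.63 × 141/27.1 = 18.9 m/s.
Energy conservation along the streamline gives P₂ = P₁ − ½ρ(v₂² − v₁²) − ρg(h₂ − h₁).
P₂ = 805000 + ½·13500·(3.63² − 18.9²) − 13500·9.8·(−14.2) = 805000 + (-2330000) − (-1880000) = 357000 Pa.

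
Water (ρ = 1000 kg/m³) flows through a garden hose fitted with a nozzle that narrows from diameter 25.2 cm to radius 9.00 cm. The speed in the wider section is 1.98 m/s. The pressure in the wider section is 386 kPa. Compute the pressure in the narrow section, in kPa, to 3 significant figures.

P₂ ≈ 380 kPa

By continuity, v₂ = v₁·A₁/A₂ = 1.98·(499/254) = 3.88 m/s.
Bernoulli (h₁ = h₂): P₁ − P₂ = ½ρ(v₂² − v₁²).
P₂ = P₁ − ½ρ(v₂² − v₁²) = 386000 − ½·1000·(3.88² − 1.98²) = 386000 − 5570 = 380000 Pa.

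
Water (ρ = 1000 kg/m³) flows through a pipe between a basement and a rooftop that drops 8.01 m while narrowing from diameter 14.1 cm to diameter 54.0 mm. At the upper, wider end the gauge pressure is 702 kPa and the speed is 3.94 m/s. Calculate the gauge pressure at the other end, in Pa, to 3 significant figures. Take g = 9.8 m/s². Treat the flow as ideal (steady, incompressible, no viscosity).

Continuity gives A₁v₁ = A₂v₂, so v₂ = (156 cm²)/(22.9 cm²) × 3.94 m/s = 26.9 m/s.
Energy conservation along the streamline gives P₂ = P₁ − ½ρ(v₂² − v₁²) − ρg(h₂ − h₁).
P₂ = 702000 + ½·1000·(3.94² − 26.9²) − 1000·9.8·(−8.01) = 702000 + (-353000) − (-78500) = 427000 Pa.

P₂ ≈ 427000 Pa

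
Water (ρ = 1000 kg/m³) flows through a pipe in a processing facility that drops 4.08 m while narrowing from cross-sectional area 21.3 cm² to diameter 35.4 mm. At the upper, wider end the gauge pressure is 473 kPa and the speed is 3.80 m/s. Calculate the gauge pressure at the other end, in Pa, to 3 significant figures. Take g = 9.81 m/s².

By continuity, v₂ = v₁·A₁/A₂ = 3.80·(21.3/9.84) = 8.22 m/s.
Applying Bernoulli between the two ends and solving for P₂: P₂ = P₁ + ½ρ(v₁² − v₂²) − ρgΔh.
P₂ = 473000 + ½·1000·(3.80² − 8.22²) − 1000·9.81·(−4.08) = 473000 + (-26600) − (-40000) = 486000 Pa.

P₂ ≈ 486000 Pa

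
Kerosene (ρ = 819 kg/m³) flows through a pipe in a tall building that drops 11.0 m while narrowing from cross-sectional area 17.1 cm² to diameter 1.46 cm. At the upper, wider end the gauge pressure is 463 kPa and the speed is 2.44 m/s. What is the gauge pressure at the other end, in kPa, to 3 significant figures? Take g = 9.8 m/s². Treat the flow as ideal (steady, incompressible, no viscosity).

The volume flow rate is constant, so v₂ = (A₁/A₂)v₁ = (17.1/1.67)·2.44 = 24.9 m/s.
Applying Bernoulli between the two ends and solving for P₂: P₂ = P₁ + ½ρ(v₁² − v₂²) − ρgΔh.
P₂ = 463000 + ½·819·(2.44² − 24.9²) − 819·9.8·(−11.0) = 463000 + (-252000) − (-88300) = 299000 Pa.

P₂ ≈ 299 kPa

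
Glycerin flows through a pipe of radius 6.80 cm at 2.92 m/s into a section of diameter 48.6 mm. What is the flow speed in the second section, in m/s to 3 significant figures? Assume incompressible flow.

Mass conservation (A₁v₁ = A₂v₂) gives v₂ = 2.92 × 145/18.6 = 22.9 m/s.

v₂ = 22.9 m/s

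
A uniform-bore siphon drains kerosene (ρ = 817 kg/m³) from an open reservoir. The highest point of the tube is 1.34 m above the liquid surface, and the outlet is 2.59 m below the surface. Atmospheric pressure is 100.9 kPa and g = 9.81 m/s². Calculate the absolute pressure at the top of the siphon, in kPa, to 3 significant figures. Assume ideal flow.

The outlet speed comes from Torricelli: v = √(2g·2.59) = 7.13 m/s.
The bore is uniform, so the speed at the crest is the same v. Bernoulli surface→crest: P_atm = P_top + ½ρv² + ρg·h_top.
P_top = 100900 − ½·817·7.13² − 817·9.81·1.34 = 69400 Pa.

69.4 kPa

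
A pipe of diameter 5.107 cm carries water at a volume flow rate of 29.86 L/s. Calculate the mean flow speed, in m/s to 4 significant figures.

v ≈ 14.58 m/s

Q = 29.86 L/s = 0.02986 m³/s.
v = Q/A = 0.02986 / 0.002048 = 14.58 m/s.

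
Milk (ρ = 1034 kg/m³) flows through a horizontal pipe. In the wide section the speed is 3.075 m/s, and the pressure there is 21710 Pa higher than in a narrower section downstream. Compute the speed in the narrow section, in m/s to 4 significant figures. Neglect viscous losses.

v₂ ≈ 7.173 m/s

Along the level pipe P + ½ρv² is conserved, hence v₂² = v₁² + 2(P₁ − P₂)/ρ.
v₂ = √(3.075² + 2·21710/1034) = √(9.456 + 41.99) = 7.173 m/s.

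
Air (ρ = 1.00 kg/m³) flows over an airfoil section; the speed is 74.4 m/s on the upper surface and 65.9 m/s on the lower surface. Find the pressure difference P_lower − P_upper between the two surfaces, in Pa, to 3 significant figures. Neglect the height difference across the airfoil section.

596 Pa

With negligible Δh, P + ½ρv² is constant, so P_low − P_up = ½ρ(v_up² − v_low²).
ΔP = ½·1.00·(74.4² − 65.9²) = 596 Pa.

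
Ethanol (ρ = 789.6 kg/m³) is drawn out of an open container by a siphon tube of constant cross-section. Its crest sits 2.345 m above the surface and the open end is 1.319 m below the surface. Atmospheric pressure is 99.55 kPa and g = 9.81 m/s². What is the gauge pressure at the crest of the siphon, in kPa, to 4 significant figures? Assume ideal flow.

P_gauge ≈ -28.38 kPa

The outlet speed comes from Torricelli: v = √(2g·1.319) = 5.087 m/s.
With constant cross-section the crest speed equals v; applying Bernoulli from the surface up to the crest, P_top = P_atm − ½ρv² − ρg·h_top.
P_top = 99550 − ½·789.6·5.087² − 789.6·9.81·2.345 = 71170 Pa. So P_gauge = P_top − P_atm = -28380 Pa.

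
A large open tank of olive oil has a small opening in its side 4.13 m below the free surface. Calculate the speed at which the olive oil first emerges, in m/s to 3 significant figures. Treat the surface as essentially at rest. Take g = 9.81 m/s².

The surface is effectively still and both ends are open, so ½v² = gh and v = √(2·9.81·4.13) = 9.00 m/s.

v = 9.00 m/s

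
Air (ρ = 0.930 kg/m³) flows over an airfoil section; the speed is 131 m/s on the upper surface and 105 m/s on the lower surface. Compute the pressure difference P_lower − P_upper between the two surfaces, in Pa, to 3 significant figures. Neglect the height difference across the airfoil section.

2850 Pa

With negligible Δh, P + ½ρv² is constant, so P_low − P_up = ½ρ(v_up² − v_low²).
ΔP = ½·0.930·(131² − 105²) = 2850 Pa.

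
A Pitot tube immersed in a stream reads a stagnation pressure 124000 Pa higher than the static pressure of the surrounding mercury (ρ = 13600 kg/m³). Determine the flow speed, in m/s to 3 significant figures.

v ≈ 4.27 m/s

The dynamic pressure equals the rise in static pressure at the stagnation point: ΔP = ½ρv².
v = √(2ΔP/ρ) = √(2·124000/13600) = 4.27 m/s.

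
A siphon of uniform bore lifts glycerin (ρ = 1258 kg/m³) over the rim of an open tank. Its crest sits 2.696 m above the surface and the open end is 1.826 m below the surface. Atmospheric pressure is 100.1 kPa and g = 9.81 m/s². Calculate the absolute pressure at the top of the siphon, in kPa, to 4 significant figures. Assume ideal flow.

From the surface to the outlet (both open to atmosphere, surface at rest): v = √(2g·h_out) = √(2·9.81·1.826) = 5.985 m/s.
Continuity keeps v the same throughout the tube; from surface to crest, P_atm + 0 = P_top + ½ρv² + ρg·h_top.
P_top = 100100 − ½·1258·5.985² − 1258·9.81·2.696 = 44290 Pa.

P_top ≈ 44.29 kPa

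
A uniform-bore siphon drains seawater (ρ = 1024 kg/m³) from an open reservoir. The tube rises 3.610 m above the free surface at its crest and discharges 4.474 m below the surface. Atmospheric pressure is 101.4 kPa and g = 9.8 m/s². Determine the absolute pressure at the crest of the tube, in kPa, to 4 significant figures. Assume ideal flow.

Bernoulli surface→outlet gives ½v² = g·h_out, so v = √(2·9.8·4.474) = 9.364 m/s.
With constant cross-section the crest speed equals v; applying Bernoulli from the surface up to the crest, P_top = P_atm − ½ρv² − ρg·h_top.
P_top = 101400 − ½·1024·9.364² − 1024·9.8·3.610 = 20280 Pa.

20.28 kPa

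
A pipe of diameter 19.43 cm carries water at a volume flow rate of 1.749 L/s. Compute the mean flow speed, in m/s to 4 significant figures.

v ≈ 0.05899 m/s

Q = 1.749 L/s = 0.001749 m³/s.
v = Q/A = 0.001749 / 0.02965 = 0.05899 m/s.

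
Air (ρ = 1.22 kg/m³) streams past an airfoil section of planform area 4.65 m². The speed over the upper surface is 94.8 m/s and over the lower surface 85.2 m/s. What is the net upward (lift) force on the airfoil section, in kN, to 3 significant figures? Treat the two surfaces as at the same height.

F = 4.90 kN

From P + ½ρv² = const at equal height, P_low − P_up = ½ρ(v_up² − v_low²).
ΔP = ½·1.22·(94.8² − 85.2²) = 1050 Pa.
Lift = ΔP · A = 1050 × 4.65 = 4900 N.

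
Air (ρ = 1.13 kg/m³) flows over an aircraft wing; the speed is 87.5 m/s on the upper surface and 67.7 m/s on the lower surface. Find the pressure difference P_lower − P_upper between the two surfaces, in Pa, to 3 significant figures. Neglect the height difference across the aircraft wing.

With negligible Δh, P + ½ρv² is constant, so P_low − P_up = ½ρ(v_up² − v_low²).
ΔP = ½·1.13·(87.5² − 67.7²) = 1740 Pa.

1740 Pa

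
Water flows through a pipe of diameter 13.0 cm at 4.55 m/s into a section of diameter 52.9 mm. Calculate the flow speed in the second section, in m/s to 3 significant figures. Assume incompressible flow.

Continuity gives A₁v₁ = A₂v₂, so v₂ = (133 cm²)/(22.0 cm²) × 4.55 m/s = 27.5 m/s.

v₂ ≈ 27.5 m/s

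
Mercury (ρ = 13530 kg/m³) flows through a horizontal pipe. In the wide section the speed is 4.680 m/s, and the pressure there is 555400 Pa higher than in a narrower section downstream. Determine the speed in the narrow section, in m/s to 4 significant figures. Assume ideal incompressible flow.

v₂ = 10.20 m/s

With h₁ = h₂, rearranging Bernoulli gives v₂ = √(v₁² + 2ΔP/ρ).
v₂ = √(4.680² + 2·555400/13530) = √(21.90 + 82.10) = 10.20 m/s.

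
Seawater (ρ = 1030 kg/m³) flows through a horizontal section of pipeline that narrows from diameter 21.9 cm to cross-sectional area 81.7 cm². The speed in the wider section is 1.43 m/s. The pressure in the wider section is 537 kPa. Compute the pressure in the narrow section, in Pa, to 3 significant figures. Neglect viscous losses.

Continuity gives A₁v₁ = A₂v₂, so v₂ = (377 cm²)/(81.7 cm²) × 1.43 m/s = 6.59 m/s.
With no height change, Bernoulli's equation is P₁ + ½ρv₁² = P₂ + ½ρv₂².
P₂ = P₁ − ½ρ(v₂² − v₁²) = 537000 − ½·1030·(6.59² − 1.43²) = 537000 − 21300 = 516000 Pa.

P₂ ≈ 516000 Pa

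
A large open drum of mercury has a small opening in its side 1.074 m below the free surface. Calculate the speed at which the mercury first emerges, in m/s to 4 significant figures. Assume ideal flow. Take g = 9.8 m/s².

With the surface at rest and both surface and jet at atmospheric pressure, Bernoulli gives ρg h = ½ρv², so v = √(2gh) = √(2·9.8·1.074) = 4.588 m/s.

4.588 m/s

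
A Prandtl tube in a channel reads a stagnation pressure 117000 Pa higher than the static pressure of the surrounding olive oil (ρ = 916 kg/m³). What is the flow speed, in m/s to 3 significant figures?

At the stagnation point the flow is brought to rest, so Bernoulli gives P_stag − P_static = ½ρv².
v = √(2ΔP/ρ) = √(2·117000/916) = 16.0 m/s.

v ≈ 16.0 m/s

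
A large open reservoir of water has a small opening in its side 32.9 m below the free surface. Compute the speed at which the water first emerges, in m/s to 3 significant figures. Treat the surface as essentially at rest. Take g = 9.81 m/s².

With the surface at rest and both surface and jet at atmospheric pressure, Bernoulli gives ρg h = ½ρv², so v = √(2gh) = √(2·9.81·32.9) = 25.4 m/s.

25.4 m/s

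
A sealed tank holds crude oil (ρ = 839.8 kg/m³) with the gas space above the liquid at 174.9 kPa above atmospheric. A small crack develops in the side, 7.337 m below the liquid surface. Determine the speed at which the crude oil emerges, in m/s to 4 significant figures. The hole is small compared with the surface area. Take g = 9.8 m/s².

Take point 1 at the surface (v₁ ≈ 0) and point 2 at the hole (at atmospheric pressure). Bernoulli: P₁ + ρg h = P_atm + ½ρv₂².
With P₁ − P_atm = 174900 Pa, v₂ = √(2gh + 2ΔP/ρ) = √(2·9.8·7.337 + 2·174900/839.8) = 23.67 m/s.

23.67 m/s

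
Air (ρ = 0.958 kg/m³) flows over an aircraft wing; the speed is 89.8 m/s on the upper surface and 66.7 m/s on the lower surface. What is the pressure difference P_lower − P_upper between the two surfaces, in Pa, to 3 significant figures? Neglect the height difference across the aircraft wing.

With negligible Δh, P + ½ρv² is constant, so P_low − P_up = ½ρ(v_up² − v_low²).
ΔP = ½·0.958·(89.8² − 66.7²) = 1730 Pa.

ΔP = 1730 Pa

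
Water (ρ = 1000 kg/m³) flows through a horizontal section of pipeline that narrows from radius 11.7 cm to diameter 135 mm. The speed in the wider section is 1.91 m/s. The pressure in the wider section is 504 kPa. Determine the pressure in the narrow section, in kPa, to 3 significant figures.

By continuity, v₂ = v₁·A₁/A₂ = 1.91·(430/143) = 5.74 m/s.
With no height change, Bernoulli's equation is P₁ + ½ρv₁² = P₂ + ½ρv₂².
P₂ = P₁ − ½ρ(v₂² − v₁²) = 504000 − ½·1000·(5.74² − 1.91²) = 504000 − 14600 = 489000 Pa.

P₂ ≈ 489 kPa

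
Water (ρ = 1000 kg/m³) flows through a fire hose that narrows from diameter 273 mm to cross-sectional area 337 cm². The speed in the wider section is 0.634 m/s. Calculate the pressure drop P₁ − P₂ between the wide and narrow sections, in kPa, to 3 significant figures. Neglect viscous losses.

ΔP ≈ 0.405 kPa

The volume flow rate is constant, so v₂ = (A₁/A₂)v₁ = (585/337)·0.634 = 1.10 m/s.
Bernoulli (h₁ = h₂): P₁ − P₂ = ½ρ(v₂² − v₁²).
P₁ − P₂ = ½·1000·(1.10² − 0.634²) = ½·1000·0.811 = 405 Pa.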